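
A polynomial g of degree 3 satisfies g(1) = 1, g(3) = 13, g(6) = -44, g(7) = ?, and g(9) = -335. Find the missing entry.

-107

The 4 known points determine the degree-3 polynomial uniquely.
Write g(x) = ax^3 + bx^2 + cx + d. Substituting each data point gives a linear system:
  a + b + c + d = 1
  27a + 9b + 3c + d = 13
  216a + 36b + 6c + d = -44
  729a + 81b + 9c + d = -335
Solving the system yields a = -1, b = 5, c = -1, d = -2.
So g(x) = -x^3 + 5x^2 - x - 2.
Then g(7) = -107.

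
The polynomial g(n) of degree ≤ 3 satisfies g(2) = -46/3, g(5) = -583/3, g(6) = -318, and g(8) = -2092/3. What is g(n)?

g(n) = -n^3 - 3n^2 + (1/3)n + 4

Using the Lagrange interpolation formula with nodes 2, 5, 6, 8:
  L_0(n) = (n - 5)(n - 6)(n - 8) / -72
  L_1(n) = (n - 2)(n - 6)(n - 8) / 9
  L_2(n) = (n - 2)(n - 5)(n - 8) / -8
  L_3(n) = (n - 2)(n - 5)(n - 6) / 36
Then g(n) = -46/3·L_0(n) - 583/3·L_1(n) - 318·L_2(n) - 2092/3·L_3(n).
Expanding and collecting terms gives g(n) = -n³ - 3n² + (1/3)n + 4.
Check: g(6) = -318. ✓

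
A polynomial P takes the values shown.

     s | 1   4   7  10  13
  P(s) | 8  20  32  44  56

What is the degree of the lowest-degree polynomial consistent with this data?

1

Forward differences of the values at s = 1, 4, 7, 10, 13:
  P  : 8  20  32  44  56
  Δ  : 12  12  12  12
  Δ^2: 0  0  0
  Δ^3: 0  0
  Δ^4: 0
The first differences are constant (12) and nonzero, while all higher differences vanish, so the minimal degree is 1.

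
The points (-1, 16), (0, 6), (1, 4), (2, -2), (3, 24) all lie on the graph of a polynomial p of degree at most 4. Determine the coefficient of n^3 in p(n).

-6

Write p(n) = an^4 + bn^3 + cn^2 + dn + e. Substituting each data point gives a linear system:
  a - b + c - d + e = 16
  e = 6
  a + b + c + d + e = 4
  16a + 8b + 4c + 2d + e = -2
  81a + 27b + 9c + 3d + e = 24
Solving the system yields a = 2, b = -6, c = 2, d = 0, e = 6.
So p(n) = 2n⁴ - 6n³ + 2n² + 6.
The coefficient of n^3 is -6.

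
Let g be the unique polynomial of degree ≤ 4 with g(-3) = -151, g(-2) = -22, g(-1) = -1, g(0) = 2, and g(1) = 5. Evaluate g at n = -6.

Forward differences of the values at n = -3, -2, -1, 0, 1:
  g  : -151  -22  -1  2  5
  Δ  : 129  21  3  3
  Δ^2: -108  -18  0
  Δ^3: 90  18
  Δ^4: -72
The fourth differences are constant, confirming degree 4.
Interpolating (Newton forward form) and evaluating at n = -6 gives g(-6) = -3166.

-3166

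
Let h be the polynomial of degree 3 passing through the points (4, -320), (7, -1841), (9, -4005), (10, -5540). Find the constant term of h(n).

Write h(n) = an^3 + bn^2 + cn + d. Substituting each data point gives a linear system:
  64a + 16b + 4c + d = -320
  343a + 49b + 7c + d = -1841
  729a + 81b + 9c + d = -4005
  1000a + 100b + 10c + d = -5540
Solving the system yields a = -6, b = 5, c = -4, d = 0.
So h(n) = -6n^3 + 5n^2 - 4n.
The constant term is 0.

0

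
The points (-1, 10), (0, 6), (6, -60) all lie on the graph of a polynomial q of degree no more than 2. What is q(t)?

Write q(t) = at^2 + bt + c. Substituting each data point gives a linear system:
  a - b + c = 10
  c = 6
  36a + 6b + c = -60
Solving the system yields a = -1, b = -5, c = 6.
So q(t) = -t^2 - 5t + 6.
Check: q(-1) = 10. ✓

q(t) = -t^2 - 5t + 6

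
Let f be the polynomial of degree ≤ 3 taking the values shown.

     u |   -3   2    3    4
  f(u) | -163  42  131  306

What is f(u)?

f(u) = 5u^3 - 2u^2 + 4u + 2

Write f(u) = au^3 + bu^2 + cu + d. Substituting each data point gives a linear system:
  -27a + 9b - 3c + d = -163
  8a + 4b + 2c + d = 42
  27a + 9b + 3c + d = 131
  64a + 16b + 4c + d = 306
Solving the system yields a = 5, b = -2, c = 4, d = 2.
So f(u) = 5u³ - 2u² + 4u + 2.
Check: f(2) = 42. ✓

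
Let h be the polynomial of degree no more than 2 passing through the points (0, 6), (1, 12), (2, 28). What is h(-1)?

10

Using the Lagrange interpolation formula with nodes 0, 1, 2:
  L_0(n) = (n - 1)(n - 2) / 2
  L_1(n) = n(n - 2) / -1
  L_2(n) = n(n - 1) / 2
Then h(n) = 6·L_0(n) + 12·L_1(n) + 28·L_2(n).
Expanding and collecting terms gives h(n) = 5n^2 + n + 6.
Evaluating at n = -1: h(-1) = 10.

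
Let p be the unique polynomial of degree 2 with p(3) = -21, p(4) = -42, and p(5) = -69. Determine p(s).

Write p(s) = as^2 + bs + c. Substituting each data point gives a linear system:
  9a + 3b + c = -21
  16a + 4b + c = -42
  25a + 5b + c = -69
Solving the system yields a = -3, b = 0, c = 6.
So p(s) = -3s² + 6.
Check: p(4) = -42. ✓

p(s) = -3s^2 + 6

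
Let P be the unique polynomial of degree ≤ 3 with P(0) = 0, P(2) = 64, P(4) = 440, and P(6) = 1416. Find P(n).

P(n) = 6n^3 + 3n^2 + 2n

Write P(n) = an^3 + bn^2 + cn + d. Substituting each data point gives a linear system:
  d = 0
  8a + 4b + 2c + d = 64
  64a + 16b + 4c + d = 440
  216a + 36b + 6c + d = 1416
Solving the system yields a = 6, b = 3, c = 2, d = 0.
So P(n) = 6n³ + 3n² + 2n.
Check: P(6) = 1416. ✓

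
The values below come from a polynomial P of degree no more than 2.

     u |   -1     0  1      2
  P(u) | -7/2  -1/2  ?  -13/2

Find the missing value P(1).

-3/2

On equispaced nodes a degree-2 polynomial has vanishing third forward difference, so
  - P(-1) + 3·P(0) - 3·P(1) + P(2) = 0.
Substituting the known values and solving for P(1):
  -3·P(1) = 9/2
  P(1) = -3/2.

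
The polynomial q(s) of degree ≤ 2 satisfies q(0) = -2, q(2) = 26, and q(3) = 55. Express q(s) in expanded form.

Using the Lagrange interpolation formula with nodes 0, 2, 3:
  L_0(s) = (s - 2)(s - 3) / 6
  L_1(s) = s(s - 3) / -2
  L_2(s) = s(s - 2) / 3
Then q(s) = -2·L_0(s) + 26·L_1(s) + 55·L_2(s).
Expanding and collecting terms gives q(s) = 5s² + 4s - 2.
Check: q(2) = 26. ✓

q(s) = 5s^2 + 4s - 2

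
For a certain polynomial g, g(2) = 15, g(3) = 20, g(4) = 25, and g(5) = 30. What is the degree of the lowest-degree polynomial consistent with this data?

Forward differences of the values at n = 2, 3, 4, 5:
  g  : 15  20  25  30
  Δ  : 5  5  5
  Δ^2: 0  0
  Δ^3: 0
The first differences are constant (5) and nonzero, while all higher differences vanish, so the minimal degree is 1.

1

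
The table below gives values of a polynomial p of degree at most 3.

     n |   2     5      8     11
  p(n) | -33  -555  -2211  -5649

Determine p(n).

Using the Lagrange interpolation formula with nodes 2, 5, 8, 11:
  L_0(n) = (n - 5)(n - 8)(n - 11) / -162
  L_1(n) = (n - 2)(n - 8)(n - 11) / 54
  L_2(n) = (n - 2)(n - 5)(n - 11) / -54
  L_3(n) = (n - 2)(n - 5)(n - 8) / 162
Then p(n) = -33·L_0(n) - 555·L_1(n) - 2211·L_2(n) - 5649·L_3(n).
Expanding and collecting terms gives p(n) = -4n³ - 3n² + 3n + 5.
Check: p(8) = -2211. ✓

p(n) = -4n^3 - 3n^2 + 3n + 5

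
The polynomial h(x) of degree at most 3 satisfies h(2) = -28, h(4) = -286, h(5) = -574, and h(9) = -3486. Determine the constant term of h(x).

Write h(x) = ax^3 + bx^2 + cx + d. Substituting each data point gives a linear system:
  8a + 4b + 2c + d = -28
  64a + 16b + 4c + d = -286
  125a + 25b + 5c + d = -574
  729a + 81b + 9c + d = -3486
Solving the system yields a = -5, b = 2, c = -1, d = 6.
So h(x) = -5x^3 + 2x^2 - x + 6.
The constant term is 6.

6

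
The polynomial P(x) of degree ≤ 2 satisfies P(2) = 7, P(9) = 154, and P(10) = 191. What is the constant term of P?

1

Write P(x) = ax^2 + bx + c. Substituting each data point gives a linear system:
  4a + 2b + c = 7
  81a + 9b + c = 154
  100a + 10b + c = 191
Solving the system yields a = 2, b = -1, c = 1.
So P(x) = 2x^2 - x + 1.
The constant term is 1.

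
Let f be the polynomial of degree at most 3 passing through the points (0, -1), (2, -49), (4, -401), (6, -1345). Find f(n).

f(n) = -6n^3 - 2n^2 + 4n - 1

Using the Lagrange interpolation formula with nodes 0, 2, 4, 6:
  L_0(n) = (n - 2)(n - 4)(n - 6) / -48
  L_1(n) = n(n - 4)(n - 6) / 16
  L_2(n) = n(n - 2)(n - 6) / -16
  L_3(n) = n(n - 2)(n - 4) / 48
Then f(n) = -1·L_0(n) - 49·L_1(n) - 401·L_2(n) - 1345·L_3(n).
Expanding and collecting terms gives f(n) = -6n^3 - 2n^2 + 4n - 1.
Check: f(6) = -1345. ✓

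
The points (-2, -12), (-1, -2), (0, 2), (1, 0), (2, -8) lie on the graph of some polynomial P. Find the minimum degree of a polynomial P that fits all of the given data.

2

Forward differences of the values at t = -2, -1, 0, 1, 2:
  P  : -12  -2  2  0  -8
  Δ  : 10  4  -2  -8
  Δ^2: -6  -6  -6
  Δ^3: 0  0
  Δ^4: 0
The second differences are constant (-6) and nonzero, while all higher differences vanish, so the minimal degree is 2.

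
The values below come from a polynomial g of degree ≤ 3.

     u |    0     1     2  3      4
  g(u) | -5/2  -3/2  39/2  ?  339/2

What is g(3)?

On equispaced nodes a degree-3 polynomial has vanishing fourth forward difference, so
  g(0) - 4·g(1) + 6·g(2) - 4·g(3) + g(4) = 0.
Substituting the known values and solving for g(3):
  -4·g(3) = -290
  g(3) = 145/2.

145/2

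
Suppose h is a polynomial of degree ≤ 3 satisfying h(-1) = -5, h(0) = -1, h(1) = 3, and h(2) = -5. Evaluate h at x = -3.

Forward differences of the values at x = -1, 0, 1, 2:
  h  : -5  -1  3  -5
  Δ  : 4  4  -8
  Δ^2: 0  -12
  Δ^3: -12
The third differences are constant, confirming degree 3.
Interpolating (Newton forward form) and evaluating at x = -3 gives h(-3) = 35.

35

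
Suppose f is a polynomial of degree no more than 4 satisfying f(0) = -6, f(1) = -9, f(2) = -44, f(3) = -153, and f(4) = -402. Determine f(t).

Write f(t) = at^4 + bt^3 + ct^2 + dt + e. Substituting each data point gives a linear system:
  e = -6
  a + b + c + d + e = -9
  16a + 8b + 4c + 2d + e = -44
  81a + 27b + 9c + 3d + e = -153
  256a + 64b + 16c + 4d + e = -402
Solving the system yields a = -1, b = -1, c = -6, d = 5, e = -6.
So f(t) = -t⁴ - t³ - 6t² + 5t - 6.
Check: f(3) = -153. ✓

f(t) = -t^4 - t^3 - 6t^2 + 5t - 6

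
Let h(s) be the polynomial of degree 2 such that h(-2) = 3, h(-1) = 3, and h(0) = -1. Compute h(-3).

Forward differences of the values at s = -2, -1, 0:
  h  : 3  3  -1
  Δ  : 0  -4
  Δ^2: -4
The second differences are constant, confirming degree 2.
Interpolating (Newton forward form) and evaluating at s = -3 gives h(-3) = -1.

-1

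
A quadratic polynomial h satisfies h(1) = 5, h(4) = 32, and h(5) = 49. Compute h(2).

Using the Lagrange interpolation formula with nodes 1, 4, 5:
  L_0(n) = (n - 4)(n - 5) / 12
  L_1(n) = (n - 1)(n - 5) / -3
  L_2(n) = (n - 1)(n - 4) / 4
Then h(n) = 5·L_0(n) + 32·L_1(n) + 49·L_2(n).
Expanding and collecting terms gives h(n) = 2n^2 - n + 4.
Evaluating at n = 2: h(2) = 10.

10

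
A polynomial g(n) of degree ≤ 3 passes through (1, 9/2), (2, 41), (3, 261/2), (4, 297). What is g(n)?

Write g(n) = an^3 + bn^2 + cn + d. Substituting each data point gives a linear system:
  a + b + c + d = 9/2
  8a + 4b + 2c + d = 41
  27a + 9b + 3c + d = 261/2
  64a + 16b + 4c + d = 297
Solving the system yields a = 4, b = 5/2, c = 1, d = -3.
So g(n) = 4n^3 + (5/2)n^2 + n - 3.
Check: g(4) = 297. ✓

g(n) = 4n^3 + (5/2)n^2 + n - 3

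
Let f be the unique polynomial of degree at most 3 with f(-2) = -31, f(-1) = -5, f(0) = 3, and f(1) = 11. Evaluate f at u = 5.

403

Write f(u) = au^3 + bu^2 + cu + d. Substituting each data point gives a linear system:
  -8a + 4b - 2c + d = -31
  -a + b - c + d = -5
  d = 3
  a + b + c + d = 11
Solving the system yields a = 3, b = 0, c = 5, d = 3.
So f(u) = 3u³ + 5u + 3.
Then f(5) = 403.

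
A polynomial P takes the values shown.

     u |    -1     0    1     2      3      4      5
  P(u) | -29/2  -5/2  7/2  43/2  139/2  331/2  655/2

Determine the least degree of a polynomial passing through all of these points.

3

Forward differences of the values at u = -1, 0, 1, 2, 3, 4, 5:
  P  : -29/2  -5/2  7/2  43/2  139/2  331/2  655/2
  Δ  : 12  6  18  48  96  162
  Δ^2: -6  12  30  48  66
  Δ^3: 18  18  18  18
  Δ^4: 0  0  0
  Δ^5: 0  0
  Δ^6: 0
The third differences are constant (18) and nonzero, while all higher differences vanish, so the minimal degree is 3.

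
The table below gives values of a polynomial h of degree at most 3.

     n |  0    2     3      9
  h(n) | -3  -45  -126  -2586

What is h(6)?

Using the Lagrange interpolation formula with nodes 0, 2, 3, 9:
  L_0(n) = (n - 2)(n - 3)(n - 9) / -54
  L_1(n) = n(n - 3)(n - 9) / 14
  L_2(n) = n(n - 2)(n - 9) / -18
  L_3(n) = n(n - 2)(n - 3) / 378
Then h(n) = -3·L_0(n) - 45·L_1(n) - 126·L_2(n) - 2586·L_3(n).
Expanding and collecting terms gives h(n) = -3n^3 - 5n^2 + n - 3.
Evaluating at n = 6: h(6) = -825.

-825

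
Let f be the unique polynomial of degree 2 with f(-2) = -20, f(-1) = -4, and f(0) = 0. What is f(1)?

Write f(x) = ax^2 + bx + c. Substituting each data point gives a linear system:
  4a - 2b + c = -20
  a - b + c = -4
  c = 0
Solving the system yields a = -6, b = -2, c = 0.
So f(x) = -6x² - 2x.
Then f(1) = -8.

-8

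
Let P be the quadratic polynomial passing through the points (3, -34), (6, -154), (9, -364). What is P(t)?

Write P(t) = at^2 + bt + c. Substituting each data point gives a linear system:
  9a + 3b + c = -34
  36a + 6b + c = -154
  81a + 9b + c = -364
Solving the system yields a = -5, b = 5, c = -4.
So P(t) = -5t^2 + 5t - 4.
Check: P(6) = -154. ✓

P(t) = -5t^2 + 5t - 4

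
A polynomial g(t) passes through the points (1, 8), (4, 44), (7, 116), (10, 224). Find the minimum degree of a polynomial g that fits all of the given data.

Forward differences of the values at t = 1, 4, 7, 10:
  g  : 8  44  116  224
  Δ  : 36  72  108
  Δ^2: 36  36
  Δ^3: 0
The second differences are constant (36) and nonzero, while all higher differences vanish, so the minimal degree is 2.

2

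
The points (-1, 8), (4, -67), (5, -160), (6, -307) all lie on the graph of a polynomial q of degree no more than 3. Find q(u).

Write q(u) = au^3 + bu^2 + cu + d. Substituting each data point gives a linear system:
  -a + b - c + d = 8
  64a + 16b + 4c + d = -67
  125a + 25b + 5c + d = -160
  216a + 36b + 6c + d = -307
Solving the system yields a = -2, b = 3, c = 2, d = 5.
So q(u) = -2u³ + 3u² + 2u + 5.
Check: q(4) = -67. ✓

q(u) = -2u^3 + 3u^2 + 2u + 5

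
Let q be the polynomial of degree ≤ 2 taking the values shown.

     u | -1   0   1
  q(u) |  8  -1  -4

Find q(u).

q(u) = 3u^2 - 6u - 1

Write q(u) = au^2 + bu + c. Substituting each data point gives a linear system:
  a - b + c = 8
  c = -1
  a + b + c = -4
Solving the system yields a = 3, b = -6, c = -1.
So q(u) = 3u^2 - 6u - 1.
Check: q(-1) = 8. ✓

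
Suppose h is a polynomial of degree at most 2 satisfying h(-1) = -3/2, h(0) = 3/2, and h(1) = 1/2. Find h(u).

h(u) = -2u^2 + u + 3/2

Using the Lagrange interpolation formula with nodes -1, 0, 1:
  L_0(u) = u(u - 1) / 2
  L_1(u) = (u + 1)(u - 1) / -1
  L_2(u) = (u + 1)u / 2
Then h(u) = -3/2·L_0(u) + 3/2·L_1(u) + 1/2·L_2(u).
Expanding and collecting terms gives h(u) = -2u^2 + u + 3/2.
Check: h(0) = 3/2. ✓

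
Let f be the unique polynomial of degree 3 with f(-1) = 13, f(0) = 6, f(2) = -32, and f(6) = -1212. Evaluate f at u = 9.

Using the Lagrange interpolation formula with nodes -1, 0, 2, 6:
  L_0(u) = u(u - 2)(u - 6) / -21
  L_1(u) = (u + 1)(u - 2)(u - 6) / 12
  L_2(u) = (u + 1)u(u - 6) / -24
  L_3(u) = (u + 1)u(u - 2) / 168
Then f(u) = 13·L_0(u) + 6·L_1(u) - 32·L_2(u) - 1212·L_3(u).
Expanding and collecting terms gives f(u) = -6u³ + 2u² + u + 6.
Evaluating at u = 9: f(9) = -4197.

-4197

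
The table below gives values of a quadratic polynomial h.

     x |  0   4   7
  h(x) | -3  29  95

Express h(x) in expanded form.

Using the Lagrange interpolation formula with nodes 0, 4, 7:
  L_0(x) = (x - 4)(x - 7) / 28
  L_1(x) = x(x - 7) / -12
  L_2(x) = x(x - 4) / 21
Then h(x) = -3·L_0(x) + 29·L_1(x) + 95·L_2(x).
Expanding and collecting terms gives h(x) = 2x² - 3.
Check: h(7) = 95. ✓

h(x) = 2x^2 - 3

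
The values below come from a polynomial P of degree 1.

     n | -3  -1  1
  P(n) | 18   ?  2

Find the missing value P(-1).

10

The 2 known points determine the degree-1 polynomial uniquely.
Write P(n) = an + b. Substituting each data point gives a linear system:
  -3a + b = 18
  a + b = 2
Solving the system yields a = -4, b = 6.
So P(n) = -4n + 6.
Then P(-1) = 10.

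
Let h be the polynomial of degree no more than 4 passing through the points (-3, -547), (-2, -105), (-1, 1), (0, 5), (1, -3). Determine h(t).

Using the Lagrange interpolation formula with nodes -3, -2, -1, 0, 1:
  L_0(t) = (t + 2)(t + 1)t(t - 1) / 24
  L_1(t) = (t + 3)(t + 1)t(t - 1) / -6
  L_2(t) = (t + 3)(t + 2)t(t - 1) / 4
  L_3(t) = (t + 3)(t + 2)(t + 1)(t - 1) / -6
  L_4(t) = (t + 3)(t + 2)(t + 1)t / 24
Then h(t) = -547·L_0(t) - 105·L_1(t) + 1·L_2(t) + 5·L_3(t) - 3·L_4(t).
Expanding and collecting terms gives h(t) = -6t⁴ + 3t³ - 5t + 5.
Check: h(0) = 5. ✓

h(t) = -6t^4 + 3t^3 - 5t + 5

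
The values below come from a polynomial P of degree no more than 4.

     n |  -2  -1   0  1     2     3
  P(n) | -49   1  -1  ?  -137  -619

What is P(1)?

On equispaced nodes a degree-4 polynomial has vanishing fifth forward difference, so
  - P(-2) + 5·P(-1) - 10·P(0) + 10·P(1) - 5·P(2) + P(3) = 0.
Substituting the known values and solving for P(1):
  10·P(1) = -130
  P(1) = -13.

-13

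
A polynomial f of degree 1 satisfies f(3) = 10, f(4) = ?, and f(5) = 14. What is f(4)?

On equispaced nodes a degree-1 polynomial has vanishing second forward difference, so
  f(3) - 2·f(4) + f(5) = 0.
Substituting the known values and solving for f(4):
  -2·f(4) = -24
  f(4) = 12.

12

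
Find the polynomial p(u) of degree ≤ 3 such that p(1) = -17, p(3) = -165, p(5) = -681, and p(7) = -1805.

p(u) = -5u^3 - u^2 - 5u - 6

Write p(u) = au^3 + bu^2 + cu + d. Substituting each data point gives a linear system:
  a + b + c + d = -17
  27a + 9b + 3c + d = -165
  125a + 25b + 5c + d = -681
  343a + 49b + 7c + d = -1805
Solving the system yields a = -5, b = -1, c = -5, d = -6.
So p(u) = -5u^3 - u^2 - 5u - 6.
Check: p(7) = -1805. ✓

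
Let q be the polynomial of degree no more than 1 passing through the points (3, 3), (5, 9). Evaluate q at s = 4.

Using the Lagrange interpolation formula with nodes 3, 5:
  L_0(s) = (s - 5) / -2
  L_1(s) = (s - 3) / 2
Then q(s) = 3·L_0(s) + 9·L_1(s).
Expanding and collecting terms gives q(s) = 3s - 6.
Evaluating at s = 4: q(4) = 6.

6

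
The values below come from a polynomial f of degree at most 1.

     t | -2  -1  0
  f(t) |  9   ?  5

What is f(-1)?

The 2 known points determine the degree-1 polynomial uniquely.
Write f(t) = at + b. Substituting each data point gives a linear system:
  -2a + b = 9
  b = 5
Solving the system yields a = -2, b = 5.
So f(t) = -2t + 5.
Then f(-1) = 7.

7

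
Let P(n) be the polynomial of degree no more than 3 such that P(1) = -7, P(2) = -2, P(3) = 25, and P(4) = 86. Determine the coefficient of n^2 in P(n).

-1

Write P(n) = an^3 + bn^2 + cn + d. Substituting each data point gives a linear system:
  a + b + c + d = -7
  8a + 4b + 2c + d = -2
  27a + 9b + 3c + d = 25
  64a + 16b + 4c + d = 86
Solving the system yields a = 2, b = -1, c = -6, d = -2.
So P(n) = 2n^3 - n^2 - 6n - 2.
The coefficient of n^2 is -1.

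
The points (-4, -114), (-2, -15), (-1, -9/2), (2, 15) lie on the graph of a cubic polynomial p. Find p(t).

Using the Lagrange interpolation formula with nodes -4, -2, -1, 2:
  L_0(t) = (t + 2)(t + 1)(t - 2) / -36
  L_1(t) = (t + 4)(t + 1)(t - 2) / 8
  L_2(t) = (t + 4)(t + 2)(t - 2) / -9
  L_3(t) = (t + 4)(t + 2)(t + 1) / 72
Then p(t) = -114·L_0(t) - 15·L_1(t) - 9/2·L_2(t) + 15·L_3(t).
Expanding and collecting terms gives p(t) = 2t³ + t² - (1/2)t - 4.
Check: p(-1) = -9/2. ✓

p(t) = 2t^3 + t^2 - (1/2)t - 4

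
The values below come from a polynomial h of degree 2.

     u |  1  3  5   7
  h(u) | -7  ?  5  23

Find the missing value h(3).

-5

The 3 known points determine the degree-2 polynomial uniquely.
Write h(u) = au^2 + bu + c. Substituting each data point gives a linear system:
  a + b + c = -7
  25a + 5b + c = 5
  49a + 7b + c = 23
Solving the system yields a = 1, b = -3, c = -5.
So h(u) = u² - 3u - 5.
Then h(3) = -5.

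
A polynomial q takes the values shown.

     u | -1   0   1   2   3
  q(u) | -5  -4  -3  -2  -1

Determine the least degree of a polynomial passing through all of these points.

1

Forward differences of the values at u = -1, 0, 1, 2, 3:
  q  : -5  -4  -3  -2  -1
  Δ  : 1  1  1  1
  Δ^2: 0  0  0
  Δ^3: 0  0
  Δ^4: 0
The first differences are constant (1) and nonzero, while all higher differences vanish, so the minimal degree is 1.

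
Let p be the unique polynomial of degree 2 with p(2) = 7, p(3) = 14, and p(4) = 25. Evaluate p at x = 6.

59

Forward differences of the values at x = 2, 3, 4:
  p  : 7  14  25
  Δ  : 7  11
  Δ^2: 4
The second differences are constant, confirming degree 2.
Interpolating (Newton forward form) and evaluating at x = 6 gives p(6) = 59.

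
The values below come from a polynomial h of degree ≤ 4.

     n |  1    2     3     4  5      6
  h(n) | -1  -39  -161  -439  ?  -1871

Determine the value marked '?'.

The 5 known points determine the degree-4 polynomial uniquely.
Write h(n) = an^4 + bn^3 + cn^2 + dn + e. Substituting each data point gives a linear system:
  a + b + c + d + e = -1
  16a + 8b + 4c + 2d + e = -39
  81a + 27b + 9c + 3d + e = -161
  256a + 64b + 16c + 4d + e = -439
  1296a + 216b + 36c + 6d + e = -1871
Solving the system yields a = -1, b = -2, c = -5, d = 6, e = 1.
So h(n) = -n^4 - 2n^3 - 5n^2 + 6n + 1.
Then h(5) = -969.

-969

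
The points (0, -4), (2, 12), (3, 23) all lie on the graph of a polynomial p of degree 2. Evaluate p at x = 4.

36

Using the Lagrange interpolation formula with nodes 0, 2, 3:
  L_0(x) = (x - 2)(x - 3) / 6
  L_1(x) = x(x - 3) / -2
  L_2(x) = x(x - 2) / 3
Then p(x) = -4·L_0(x) + 12·L_1(x) + 23·L_2(x).
Expanding and collecting terms gives p(x) = x^2 + 6x - 4.
Evaluating at x = 4: p(4) = 36.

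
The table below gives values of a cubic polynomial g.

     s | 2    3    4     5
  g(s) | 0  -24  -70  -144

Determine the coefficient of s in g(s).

Write g(s) = as^3 + bs^2 + cs + d. Substituting each data point gives a linear system:
  8a + 4b + 2c + d = 0
  27a + 9b + 3c + d = -24
  64a + 16b + 4c + d = -70
  125a + 25b + 5c + d = -144
Solving the system yields a = -1, b = -2, c = 5, d = 6.
So g(s) = -s³ - 2s² + 5s + 6.
The coefficient of s is 5.

5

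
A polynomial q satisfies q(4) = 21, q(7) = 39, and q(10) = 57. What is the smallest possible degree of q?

1

Forward differences of the values at u = 4, 7, 10:
  q  : 21  39  57
  Δ  : 18  18
  Δ^2: 0
The first differences are constant (18) and nonzero, while all higher differences vanish, so the minimal degree is 1.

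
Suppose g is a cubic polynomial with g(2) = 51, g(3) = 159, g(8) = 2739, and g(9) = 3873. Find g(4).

Using the Lagrange interpolation formula with nodes 2, 3, 8, 9:
  L_0(x) = (x - 3)(x - 8)(x - 9) / -42
  L_1(x) = (x - 2)(x - 8)(x - 9) / 30
  L_2(x) = (x - 2)(x - 3)(x - 9) / -30
  L_3(x) = (x - 2)(x - 3)(x - 8) / 42
Then g(x) = 51·L_0(x) + 159·L_1(x) + 2739·L_2(x) + 3873·L_3(x).
Expanding and collecting terms gives g(x) = 5x³ + 3x² - 2x + 3.
Evaluating at x = 4: g(4) = 363.

363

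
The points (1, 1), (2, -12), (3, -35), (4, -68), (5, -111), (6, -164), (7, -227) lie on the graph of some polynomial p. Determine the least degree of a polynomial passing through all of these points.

2

Forward differences of the values at s = 1, 2, 3, 4, 5, 6, 7:
  p  : 1  -12  -35  -68  -111  -164  -227
  Δ  : -13  -23  -33  -43  -53  -63
  Δ^2: -10  -10  -10  -10  -10
  Δ^3: 0  0  0  0
  Δ^4: 0  0  0
  Δ^5: 0  0
  Δ^6: 0
The second differences are constant (-10) and nonzero, while all higher differences vanish, so the minimal degree is 2.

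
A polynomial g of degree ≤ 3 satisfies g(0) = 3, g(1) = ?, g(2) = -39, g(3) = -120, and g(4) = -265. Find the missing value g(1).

On equispaced nodes a degree-3 polynomial has vanishing fourth forward difference, so
  g(0) - 4·g(1) + 6·g(2) - 4·g(3) + g(4) = 0.
Substituting the known values and solving for g(1):
  -4·g(1) = 16
  g(1) = -4.

-4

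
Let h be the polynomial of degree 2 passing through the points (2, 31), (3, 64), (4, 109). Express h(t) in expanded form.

Write h(t) = at^2 + bt + c. Substituting each data point gives a linear system:
  4a + 2b + c = 31
  9a + 3b + c = 64
  16a + 4b + c = 109
Solving the system yields a = 6, b = 3, c = 1.
So h(t) = 6t² + 3t + 1.
Check: h(4) = 109. ✓

h(t) = 6t^2 + 3t + 1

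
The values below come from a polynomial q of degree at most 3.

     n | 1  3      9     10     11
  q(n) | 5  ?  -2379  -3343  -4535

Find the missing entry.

-39

The 4 known points determine the degree-3 polynomial uniquely.
Write q(n) = an^3 + bn^2 + cn + d. Substituting each data point gives a linear system:
  a + b + c + d = 5
  729a + 81b + 9c + d = -2379
  1000a + 100b + 10c + d = -3343
  1331a + 121b + 11c + d = -4535
Solving the system yields a = -4, b = 6, c = 6, d = -3.
So q(n) = -4n^3 + 6n^2 + 6n - 3.
Then q(3) = -39.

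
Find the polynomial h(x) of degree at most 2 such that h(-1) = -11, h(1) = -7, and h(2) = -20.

Write h(x) = ax^2 + bx + c. Substituting each data point gives a linear system:
  a - b + c = -11
  a + b + c = -7
  4a + 2b + c = -20
Solving the system yields a = -5, b = 2, c = -4.
So h(x) = -5x² + 2x - 4.
Check: h(1) = -7. ✓

h(x) = -5x^2 + 2x - 4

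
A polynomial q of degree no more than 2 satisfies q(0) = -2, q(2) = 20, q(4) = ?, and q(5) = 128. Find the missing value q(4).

82

The 3 known points determine the degree-2 polynomial uniquely.
Write q(u) = au^2 + bu + c. Substituting each data point gives a linear system:
  c = -2
  4a + 2b + c = 20
  25a + 5b + c = 128
Solving the system yields a = 5, b = 1, c = -2.
So q(u) = 5u^2 + u - 2.
Then q(4) = 82.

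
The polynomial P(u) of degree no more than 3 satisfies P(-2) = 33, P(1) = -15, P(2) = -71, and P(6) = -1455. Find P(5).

Write P(u) = au^3 + bu^2 + cu + d. Substituting each data point gives a linear system:
  -8a + 4b - 2c + d = 33
  a + b + c + d = -15
  8a + 4b + 2c + d = -71
  216a + 36b + 6c + d = -1455
Solving the system yields a = -6, b = -4, c = -2, d = -3.
So P(u) = -6u^3 - 4u^2 - 2u - 3.
Then P(5) = -863.

-863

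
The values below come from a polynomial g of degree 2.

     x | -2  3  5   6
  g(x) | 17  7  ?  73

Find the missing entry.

The 3 known points determine the degree-2 polynomial uniquely.
Write g(x) = ax^2 + bx + c. Substituting each data point gives a linear system:
  4a - 2b + c = 17
  9a + 3b + c = 7
  36a + 6b + c = 73
Solving the system yields a = 3, b = -5, c = -5.
So g(x) = 3x² - 5x - 5.
Then g(5) = 45.

45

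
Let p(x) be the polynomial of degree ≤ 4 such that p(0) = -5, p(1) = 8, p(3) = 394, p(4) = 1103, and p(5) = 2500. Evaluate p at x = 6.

4933

Write p(x) = ax^4 + bx^3 + cx^2 + dx + e. Substituting each data point gives a linear system:
  e = -5
  a + b + c + d + e = 8
  81a + 27b + 9c + 3d + e = 394
  256a + 64b + 16c + 4d + e = 1103
  625a + 125b + 25c + 5d + e = 2500
Solving the system yields a = 3, b = 4, c = 5, d = 1, e = -5.
So p(x) = 3x^4 + 4x^3 + 5x^2 + x - 5.
Then p(6) = 4933.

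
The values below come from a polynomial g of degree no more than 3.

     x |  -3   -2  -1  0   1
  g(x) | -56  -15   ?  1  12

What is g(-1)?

The 4 known points determine the degree-3 polynomial uniquely.
Write g(x) = ax^3 + bx^2 + cx + d. Substituting each data point gives a linear system:
  -27a + 9b - 3c + d = -56
  -8a + 4b - 2c + d = -15
  d = 1
  a + b + c + d = 12
Solving the system yields a = 3, b = 4, c = 4, d = 1.
So g(x) = 3x^3 + 4x^2 + 4x + 1.
Then g(-1) = -2.

-2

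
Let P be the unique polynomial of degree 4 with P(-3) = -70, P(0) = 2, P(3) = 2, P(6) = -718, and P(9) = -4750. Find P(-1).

Using the Lagrange interpolation formula with nodes -3, 0, 3, 6, 9:
  L_0(s) = s(s - 3)(s - 6)(s - 9) / 1944
  L_1(s) = (s + 3)(s - 3)(s - 6)(s - 9) / -486
  L_2(s) = (s + 3)s(s - 6)(s - 9) / 324
  L_3(s) = (s + 3)s(s - 3)(s - 9) / -486
  L_4(s) = (s + 3)s(s - 3)(s - 6) / 1944
Then P(s) = -70·L_0(s) + 2·L_1(s) + 2·L_2(s) - 718·L_3(s) - 4750·L_4(s).
Expanding and collecting terms gives P(s) = -s^4 + 2s^3 + 5s^2 - 6s + 2.
Evaluating at s = -1: P(-1) = 10.

10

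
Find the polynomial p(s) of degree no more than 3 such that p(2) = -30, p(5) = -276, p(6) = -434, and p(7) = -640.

Write p(s) = as^3 + bs^2 + cs + d. Substituting each data point gives a linear system:
  8a + 4b + 2c + d = -30
  125a + 25b + 5c + d = -276
  216a + 36b + 6c + d = -434
  343a + 49b + 7c + d = -640
Solving the system yields a = -1, b = -6, c = -1, d = 4.
So p(s) = -s³ - 6s² - s + 4.
Check: p(7) = -640. ✓

p(s) = -s^3 - 6s^2 - s + 4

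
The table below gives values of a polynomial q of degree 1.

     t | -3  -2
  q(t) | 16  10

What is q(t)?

Using the Lagrange interpolation formula with nodes -3, -2:
  L_0(t) = (t + 2) / -1
  L_1(t) = (t + 3) / 1
Then q(t) = 16·L_0(t) + 10·L_1(t).
Expanding and collecting terms gives q(t) = -6t - 2.
Check: q(-3) = 16. ✓

q(t) = -6t - 2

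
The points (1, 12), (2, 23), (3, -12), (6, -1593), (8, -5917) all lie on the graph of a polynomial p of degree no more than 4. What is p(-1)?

-4

Write p(t) = at^4 + bt^3 + ct^2 + dt + e. Substituting each data point gives a linear system:
  a + b + c + d + e = 12
  16a + 8b + 4c + 2d + e = 23
  81a + 27b + 9c + 3d + e = -12
  1296a + 216b + 36c + 6d + e = -1593
  4096a + 512b + 64c + 8d + e = -5917
Solving the system yields a = -2, b = 4, c = 3, d = 4, e = 3.
So p(t) = -2t^4 + 4t^3 + 3t^2 + 4t + 3.
Then p(-1) = -4.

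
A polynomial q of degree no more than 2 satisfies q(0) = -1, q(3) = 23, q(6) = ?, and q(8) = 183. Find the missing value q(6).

101

The 3 known points determine the degree-2 polynomial uniquely.
Write q(t) = at^2 + bt + c. Substituting each data point gives a linear system:
  c = -1
  9a + 3b + c = 23
  64a + 8b + c = 183
Solving the system yields a = 3, b = -1, c = -1.
So q(t) = 3t^2 - t - 1.
Then q(6) = 101.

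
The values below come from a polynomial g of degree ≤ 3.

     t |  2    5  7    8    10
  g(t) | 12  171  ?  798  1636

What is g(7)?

517

The 4 known points determine the degree-3 polynomial uniquely.
Write g(t) = at^3 + bt^2 + ct + d. Substituting each data point gives a linear system:
  8a + 4b + 2c + d = 12
  125a + 25b + 5c + d = 171
  512a + 64b + 8c + d = 798
  1000a + 100b + 10c + d = 1636
Solving the system yields a = 2, b = -4, c = 3, d = 6.
So g(t) = 2t³ - 4t² + 3t + 6.
Then g(7) = 517.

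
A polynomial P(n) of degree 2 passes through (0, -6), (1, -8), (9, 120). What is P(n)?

Write P(n) = an^2 + bn + c. Substituting each data point gives a linear system:
  c = -6
  a + b + c = -8
  81a + 9b + c = 120
Solving the system yields a = 2, b = -4, c = -6.
So P(n) = 2n^2 - 4n - 6.
Check: P(0) = -6. ✓

P(n) = 2n^2 - 4n - 6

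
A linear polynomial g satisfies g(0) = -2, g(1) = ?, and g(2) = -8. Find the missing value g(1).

-5

The 2 known points determine the degree-1 polynomial uniquely.
Write g(n) = an + b. Substituting each data point gives a linear system:
  b = -2
  2a + b = -8
Solving the system yields a = -3, b = -2.
So g(n) = -3n - 2.
Then g(1) = -5.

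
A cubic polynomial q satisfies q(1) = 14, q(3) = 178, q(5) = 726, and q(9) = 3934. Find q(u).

Write q(u) = au^3 + bu^2 + cu + d. Substituting each data point gives a linear system:
  a + b + c + d = 14
  27a + 9b + 3c + d = 178
  125a + 25b + 5c + d = 726
  729a + 81b + 9c + d = 3934
Solving the system yields a = 5, b = 3, c = 5, d = 1.
So q(u) = 5u^3 + 3u^2 + 5u + 1.
Check: q(1) = 14. ✓

q(u) = 5u^3 + 3u^2 + 5u + 1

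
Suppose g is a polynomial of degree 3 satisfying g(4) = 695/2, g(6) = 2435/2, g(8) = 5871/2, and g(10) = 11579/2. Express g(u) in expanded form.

g(u) = 6u^3 - 2u^2 - u - 1/2

Using the Lagrange interpolation formula with nodes 4, 6, 8, 10:
  L_0(u) = (u - 6)(u - 8)(u - 10) / -48
  L_1(u) = (u - 4)(u - 8)(u - 10) / 16
  L_2(u) = (u - 4)(u - 6)(u - 10) / -16
  L_3(u) = (u - 4)(u - 6)(u - 8) / 48
Then g(u) = 695/2·L_0(u) + 2435/2·L_1(u) + 5871/2·L_2(u) + 11579/2·L_3(u).
Expanding and collecting terms gives g(u) = 6u^3 - 2u^2 - u - 1/2.
Check: g(6) = 2435/2. ✓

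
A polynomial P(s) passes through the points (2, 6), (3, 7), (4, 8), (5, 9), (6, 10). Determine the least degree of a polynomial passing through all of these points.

Forward differences of the values at s = 2, 3, 4, 5, 6:
  P  : 6  7  8  9  10
  Δ  : 1  1  1  1
  Δ^2: 0  0  0
  Δ^3: 0  0
  Δ^4: 0
The first differences are constant (1) and nonzero, while all higher differences vanish, so the minimal degree is 1.

1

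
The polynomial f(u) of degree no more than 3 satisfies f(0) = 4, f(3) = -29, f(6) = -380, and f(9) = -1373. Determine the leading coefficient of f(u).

Write f(u) = au^3 + bu^2 + cu + d. Substituting each data point gives a linear system:
  d = 4
  27a + 9b + 3c + d = -29
  216a + 36b + 6c + d = -380
  729a + 81b + 9c + d = -1373
Solving the system yields a = -2, b = 1/3, c = 6, d = 4.
So f(u) = -2u^3 + (1/3)u^2 + 6u + 4.
The leading coefficient is -2.

-2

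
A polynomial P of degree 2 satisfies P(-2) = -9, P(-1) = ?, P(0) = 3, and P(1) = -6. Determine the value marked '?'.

The 3 known points determine the degree-2 polynomial uniquely.
Write P(x) = ax^2 + bx + c. Substituting each data point gives a linear system:
  4a - 2b + c = -9
  c = 3
  a + b + c = -6
Solving the system yields a = -5, b = -4, c = 3.
So P(x) = -5x² - 4x + 3.
Then P(-1) = 2.

2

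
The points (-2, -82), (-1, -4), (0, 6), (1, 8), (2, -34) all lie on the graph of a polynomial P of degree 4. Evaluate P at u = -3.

-384

Forward differences of the values at u = -2, -1, 0, 1, 2:
  P  : -82  -4  6  8  -34
  Δ  : 78  10  2  -42
  Δ^2: -68  -8  -44
  Δ^3: 60  -36
  Δ^4: -96
The fourth differences are constant, confirming degree 4.
Interpolating (Newton forward form) and evaluating at u = -3 gives P(-3) = -384.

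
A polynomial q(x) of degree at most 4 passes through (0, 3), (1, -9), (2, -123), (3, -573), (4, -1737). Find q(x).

Write q(x) = ax^4 + bx^3 + cx^2 + dx + e. Substituting each data point gives a linear system:
  e = 3
  a + b + c + d + e = -9
  16a + 8b + 4c + 2d + e = -123
  81a + 27b + 9c + 3d + e = -573
  256a + 64b + 16c + 4d + e = -1737
Solving the system yields a = -6, b = -3, c = 0, d = -3, e = 3.
So q(x) = -6x⁴ - 3x³ - 3x + 3.
Check: q(2) = -123. ✓

q(x) = -6x^4 - 3x^3 - 3x + 3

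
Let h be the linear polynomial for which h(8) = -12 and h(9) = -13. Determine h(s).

Write h(s) = as + b. Substituting each data point gives a linear system:
  8a + b = -12
  9a + b = -13
Solving the system yields a = -1, b = -4.
So h(s) = -s - 4.
Check: h(8) = -12. ✓

h(s) = -s - 4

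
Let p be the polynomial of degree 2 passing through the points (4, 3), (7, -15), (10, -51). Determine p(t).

Using the Lagrange interpolation formula with nodes 4, 7, 10:
  L_0(t) = (t - 7)(t - 10) / 18
  L_1(t) = (t - 4)(t - 10) / -9
  L_2(t) = (t - 4)(t - 7) / 18
Then p(t) = 3·L_0(t) - 15·L_1(t) - 51·L_2(t).
Expanding and collecting terms gives p(t) = -t² + 5t - 1.
Check: p(4) = 3. ✓

p(t) = -t^2 + 5t - 1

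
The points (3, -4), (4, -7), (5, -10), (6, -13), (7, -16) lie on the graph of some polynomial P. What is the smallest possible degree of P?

1

Forward differences of the values at t = 3, 4, 5, 6, 7:
  P  : -4  -7  -10  -13  -16
  Δ  : -3  -3  -3  -3
  Δ^2: 0  0  0
  Δ^3: 0  0
  Δ^4: 0
The first differences are constant (-3) and nonzero, while all higher differences vanish, so the minimal degree is 1.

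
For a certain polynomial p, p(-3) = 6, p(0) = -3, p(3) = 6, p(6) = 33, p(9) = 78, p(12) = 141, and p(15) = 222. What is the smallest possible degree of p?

2

Forward differences of the values at s = -3, 0, 3, 6, 9, 12, 15:
  p  : 6  -3  6  33  78  141  222
  Δ  : -9  9  27  45  63  81
  Δ^2: 18  18  18  18  18
  Δ^3: 0  0  0  0
  Δ^4: 0  0  0
  Δ^5: 0  0
  Δ^6: 0
The second differences are constant (18) and nonzero, while all higher differences vanish, so the minimal degree is 2.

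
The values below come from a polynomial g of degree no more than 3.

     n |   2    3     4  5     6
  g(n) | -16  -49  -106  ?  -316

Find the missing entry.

On equispaced nodes a degree-3 polynomial has vanishing fourth forward difference, so
  g(2) - 4·g(3) + 6·g(4) - 4·g(5) + g(6) = 0.
Substituting the known values and solving for g(5):
  -4·g(5) = 772
  g(5) = -193.

-193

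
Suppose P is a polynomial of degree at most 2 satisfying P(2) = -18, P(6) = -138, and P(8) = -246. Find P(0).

-6

Write P(u) = au^2 + bu + c. Substituting each data point gives a linear system:
  4a + 2b + c = -18
  36a + 6b + c = -138
  64a + 8b + c = -246
Solving the system yields a = -4, b = 2, c = -6.
So P(u) = -4u^2 + 2u - 6.
Then P(0) = -6.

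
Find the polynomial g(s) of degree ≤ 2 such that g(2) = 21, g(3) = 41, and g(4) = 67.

g(s) = 3s^2 + 5s - 1

Using the Lagrange interpolation formula with nodes 2, 3, 4:
  L_0(s) = (s - 3)(s - 4) / 2
  L_1(s) = (s - 2)(s - 4) / -1
  L_2(s) = (s - 2)(s - 3) / 2
Then g(s) = 21·L_0(s) + 41·L_1(s) + 67·L_2(s).
Expanding and collecting terms gives g(s) = 3s^2 + 5s - 1.
Check: g(2) = 21. ✓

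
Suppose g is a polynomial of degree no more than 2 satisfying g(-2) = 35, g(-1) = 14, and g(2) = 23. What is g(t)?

g(t) = 6t^2 - 3t + 5

Write g(t) = at^2 + bt + c. Substituting each data point gives a linear system:
  4a - 2b + c = 35
  a - b + c = 14
  4a + 2b + c = 23
Solving the system yields a = 6, b = -3, c = 5.
So g(t) = 6t² - 3t + 5.
Check: g(-1) = 14. ✓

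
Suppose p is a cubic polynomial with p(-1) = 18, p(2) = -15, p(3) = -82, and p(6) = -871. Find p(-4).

429

Write p(s) = as^3 + bs^2 + cs + d. Substituting each data point gives a linear system:
  -a + b - c + d = 18
  8a + 4b + 2c + d = -15
  27a + 9b + 3c + d = -82
  216a + 36b + 6c + d = -871
Solving the system yields a = -5, b = 6, c = -2, d = 5.
So p(s) = -5s^3 + 6s^2 - 2s + 5.
Then p(-4) = 429.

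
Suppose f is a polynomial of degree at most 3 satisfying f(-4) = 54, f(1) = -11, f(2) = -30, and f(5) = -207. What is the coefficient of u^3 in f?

Write f(u) = au^3 + bu^2 + cu + d. Substituting each data point gives a linear system:
  -64a + 16b - 4c + d = 54
  a + b + c + d = -11
  8a + 4b + 2c + d = -30
  125a + 25b + 5c + d = -207
Solving the system yields a = -1, b = -2, c = -6, d = -2.
So f(u) = -u³ - 2u² - 6u - 2.
The leading coefficient is -1.

-1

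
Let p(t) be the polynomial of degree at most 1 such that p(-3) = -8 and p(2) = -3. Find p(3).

Using the Lagrange interpolation formula with nodes -3, 2:
  L_0(t) = (t - 2) / -5
  L_1(t) = (t + 3) / 5
Then p(t) = -8·L_0(t) - 3·L_1(t).
Expanding and collecting terms gives p(t) = t - 5.
Evaluating at t = 3: p(3) = -2.

-2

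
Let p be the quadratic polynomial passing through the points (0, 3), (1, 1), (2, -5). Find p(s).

p(s) = -2s^2 + 3

Using the Lagrange interpolation formula with nodes 0, 1, 2:
  L_0(s) = (s - 1)(s - 2) / 2
  L_1(s) = s(s - 2) / -1
  L_2(s) = s(s - 1) / 2
Then p(s) = 3·L_0(s) + 1·L_1(s) - 5·L_2(s).
Expanding and collecting terms gives p(s) = -2s^2 + 3.
Check: p(1) = 1. ✓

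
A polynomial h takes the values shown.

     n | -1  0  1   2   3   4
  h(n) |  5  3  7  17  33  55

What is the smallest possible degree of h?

Forward differences of the values at n = -1, 0, 1, 2, 3, 4:
  h  : 5  3  7  17  33  55
  Δ  : -2  4  10  16  22
  Δ^2: 6  6  6  6
  Δ^3: 0  0  0
  Δ^4: 0  0
  Δ^5: 0
The second differences are constant (6) and nonzero, while all higher differences vanish, so the minimal degree is 2.

2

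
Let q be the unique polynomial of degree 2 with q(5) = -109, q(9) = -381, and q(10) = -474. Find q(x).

q(x) = -5x^2 + 2x + 6

Write q(x) = ax^2 + bx + c. Substituting each data point gives a linear system:
  25a + 5b + c = -109
  81a + 9b + c = -381
  100a + 10b + c = -474
Solving the system yields a = -5, b = 2, c = 6.
So q(x) = -5x² + 2x + 6.
Check: q(5) = -109. ✓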